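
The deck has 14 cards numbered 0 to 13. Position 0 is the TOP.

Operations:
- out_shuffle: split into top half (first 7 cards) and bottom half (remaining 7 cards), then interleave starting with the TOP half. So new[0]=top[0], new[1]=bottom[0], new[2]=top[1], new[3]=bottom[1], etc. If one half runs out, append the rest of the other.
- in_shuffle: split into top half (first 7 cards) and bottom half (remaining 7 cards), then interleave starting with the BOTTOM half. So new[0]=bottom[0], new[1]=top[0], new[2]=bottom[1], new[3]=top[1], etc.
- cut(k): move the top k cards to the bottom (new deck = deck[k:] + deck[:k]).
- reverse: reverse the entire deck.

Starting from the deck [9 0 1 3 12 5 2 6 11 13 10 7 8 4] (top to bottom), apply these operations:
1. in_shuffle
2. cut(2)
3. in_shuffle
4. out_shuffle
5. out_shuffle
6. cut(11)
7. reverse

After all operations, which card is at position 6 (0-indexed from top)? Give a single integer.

After op 1 (in_shuffle): [6 9 11 0 13 1 10 3 7 12 8 5 4 2]
After op 2 (cut(2)): [11 0 13 1 10 3 7 12 8 5 4 2 6 9]
After op 3 (in_shuffle): [12 11 8 0 5 13 4 1 2 10 6 3 9 7]
After op 4 (out_shuffle): [12 1 11 2 8 10 0 6 5 3 13 9 4 7]
After op 5 (out_shuffle): [12 6 1 5 11 3 2 13 8 9 10 4 0 7]
After op 6 (cut(11)): [4 0 7 12 6 1 5 11 3 2 13 8 9 10]
After op 7 (reverse): [10 9 8 13 2 3 11 5 1 6 12 7 0 4]
Position 6: card 11.

Answer: 11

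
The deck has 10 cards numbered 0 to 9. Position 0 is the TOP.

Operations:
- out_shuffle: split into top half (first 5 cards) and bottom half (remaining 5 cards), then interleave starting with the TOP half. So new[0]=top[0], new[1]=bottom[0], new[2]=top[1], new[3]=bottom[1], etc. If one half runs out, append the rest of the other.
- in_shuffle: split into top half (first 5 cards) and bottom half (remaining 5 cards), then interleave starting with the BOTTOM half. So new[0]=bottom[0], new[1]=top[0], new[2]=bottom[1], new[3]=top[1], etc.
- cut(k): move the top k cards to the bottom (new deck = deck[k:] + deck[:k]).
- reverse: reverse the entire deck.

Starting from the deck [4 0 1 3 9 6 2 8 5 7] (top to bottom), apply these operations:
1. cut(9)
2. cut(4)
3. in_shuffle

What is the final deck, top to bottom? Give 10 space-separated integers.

After op 1 (cut(9)): [7 4 0 1 3 9 6 2 8 5]
After op 2 (cut(4)): [3 9 6 2 8 5 7 4 0 1]
After op 3 (in_shuffle): [5 3 7 9 4 6 0 2 1 8]

Answer: 5 3 7 9 4 6 0 2 1 8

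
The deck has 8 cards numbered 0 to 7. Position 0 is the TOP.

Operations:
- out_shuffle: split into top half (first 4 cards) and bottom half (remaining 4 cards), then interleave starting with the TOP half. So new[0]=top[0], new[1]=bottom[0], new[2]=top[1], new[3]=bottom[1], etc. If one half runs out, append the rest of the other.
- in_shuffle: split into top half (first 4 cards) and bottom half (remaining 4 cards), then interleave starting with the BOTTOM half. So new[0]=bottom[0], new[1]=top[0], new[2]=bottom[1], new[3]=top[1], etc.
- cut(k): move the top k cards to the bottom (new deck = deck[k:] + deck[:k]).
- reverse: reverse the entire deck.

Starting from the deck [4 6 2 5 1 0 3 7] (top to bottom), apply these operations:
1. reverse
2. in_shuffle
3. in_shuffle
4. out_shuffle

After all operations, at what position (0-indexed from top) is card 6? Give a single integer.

Answer: 0

Derivation:
After op 1 (reverse): [7 3 0 1 5 2 6 4]
After op 2 (in_shuffle): [5 7 2 3 6 0 4 1]
After op 3 (in_shuffle): [6 5 0 7 4 2 1 3]
After op 4 (out_shuffle): [6 4 5 2 0 1 7 3]
Card 6 is at position 0.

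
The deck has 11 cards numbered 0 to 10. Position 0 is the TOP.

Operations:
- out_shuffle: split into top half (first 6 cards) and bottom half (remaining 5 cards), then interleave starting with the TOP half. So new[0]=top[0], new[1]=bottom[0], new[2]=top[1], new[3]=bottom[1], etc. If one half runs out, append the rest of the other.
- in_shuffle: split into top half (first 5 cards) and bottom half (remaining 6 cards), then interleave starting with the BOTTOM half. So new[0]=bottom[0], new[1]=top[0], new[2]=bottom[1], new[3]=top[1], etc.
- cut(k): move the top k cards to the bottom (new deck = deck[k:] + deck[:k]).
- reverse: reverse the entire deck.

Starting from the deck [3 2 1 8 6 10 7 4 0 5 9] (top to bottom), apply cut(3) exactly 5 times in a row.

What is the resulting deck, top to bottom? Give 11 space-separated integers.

Answer: 6 10 7 4 0 5 9 3 2 1 8

Derivation:
After op 1 (cut(3)): [8 6 10 7 4 0 5 9 3 2 1]
After op 2 (cut(3)): [7 4 0 5 9 3 2 1 8 6 10]
After op 3 (cut(3)): [5 9 3 2 1 8 6 10 7 4 0]
After op 4 (cut(3)): [2 1 8 6 10 7 4 0 5 9 3]
After op 5 (cut(3)): [6 10 7 4 0 5 9 3 2 1 8]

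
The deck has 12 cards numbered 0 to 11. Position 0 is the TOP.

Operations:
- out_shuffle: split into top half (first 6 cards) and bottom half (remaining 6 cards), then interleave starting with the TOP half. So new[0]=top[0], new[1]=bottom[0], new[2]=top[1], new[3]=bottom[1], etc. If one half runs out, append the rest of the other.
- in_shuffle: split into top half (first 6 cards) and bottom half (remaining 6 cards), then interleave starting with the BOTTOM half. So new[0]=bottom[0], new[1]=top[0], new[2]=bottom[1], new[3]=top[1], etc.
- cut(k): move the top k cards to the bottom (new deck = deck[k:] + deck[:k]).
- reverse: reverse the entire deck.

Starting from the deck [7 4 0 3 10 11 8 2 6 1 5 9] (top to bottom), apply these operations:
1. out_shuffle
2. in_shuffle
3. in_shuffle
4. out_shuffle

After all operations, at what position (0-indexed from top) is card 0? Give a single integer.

Answer: 1

Derivation:
After op 1 (out_shuffle): [7 8 4 2 0 6 3 1 10 5 11 9]
After op 2 (in_shuffle): [3 7 1 8 10 4 5 2 11 0 9 6]
After op 3 (in_shuffle): [5 3 2 7 11 1 0 8 9 10 6 4]
After op 4 (out_shuffle): [5 0 3 8 2 9 7 10 11 6 1 4]
Card 0 is at position 1.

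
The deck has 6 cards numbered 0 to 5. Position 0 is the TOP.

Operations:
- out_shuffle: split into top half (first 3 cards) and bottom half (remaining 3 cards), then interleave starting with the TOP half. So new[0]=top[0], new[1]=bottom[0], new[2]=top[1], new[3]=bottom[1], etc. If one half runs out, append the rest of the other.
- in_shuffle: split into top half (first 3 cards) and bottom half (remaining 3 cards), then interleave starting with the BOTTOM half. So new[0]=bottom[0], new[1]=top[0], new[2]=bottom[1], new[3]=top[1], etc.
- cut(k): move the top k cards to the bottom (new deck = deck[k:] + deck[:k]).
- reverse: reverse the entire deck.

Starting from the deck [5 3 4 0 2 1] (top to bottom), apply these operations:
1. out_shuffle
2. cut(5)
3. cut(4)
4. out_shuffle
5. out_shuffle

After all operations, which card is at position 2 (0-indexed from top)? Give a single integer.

Answer: 5

Derivation:
After op 1 (out_shuffle): [5 0 3 2 4 1]
After op 2 (cut(5)): [1 5 0 3 2 4]
After op 3 (cut(4)): [2 4 1 5 0 3]
After op 4 (out_shuffle): [2 5 4 0 1 3]
After op 5 (out_shuffle): [2 0 5 1 4 3]
Position 2: card 5.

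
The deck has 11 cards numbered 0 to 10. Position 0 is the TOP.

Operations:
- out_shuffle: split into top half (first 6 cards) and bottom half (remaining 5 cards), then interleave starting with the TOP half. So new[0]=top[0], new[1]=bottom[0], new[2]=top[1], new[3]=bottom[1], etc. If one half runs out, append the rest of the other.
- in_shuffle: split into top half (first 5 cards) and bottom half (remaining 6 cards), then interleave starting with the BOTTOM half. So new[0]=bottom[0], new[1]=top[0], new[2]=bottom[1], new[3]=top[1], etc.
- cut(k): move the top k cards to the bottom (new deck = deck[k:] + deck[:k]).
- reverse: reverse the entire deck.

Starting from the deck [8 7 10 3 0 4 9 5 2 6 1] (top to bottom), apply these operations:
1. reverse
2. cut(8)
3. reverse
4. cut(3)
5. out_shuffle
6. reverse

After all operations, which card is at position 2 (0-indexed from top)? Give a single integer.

Answer: 1

Derivation:
After op 1 (reverse): [1 6 2 5 9 4 0 3 10 7 8]
After op 2 (cut(8)): [10 7 8 1 6 2 5 9 4 0 3]
After op 3 (reverse): [3 0 4 9 5 2 6 1 8 7 10]
After op 4 (cut(3)): [9 5 2 6 1 8 7 10 3 0 4]
After op 5 (out_shuffle): [9 7 5 10 2 3 6 0 1 4 8]
After op 6 (reverse): [8 4 1 0 6 3 2 10 5 7 9]
Position 2: card 1.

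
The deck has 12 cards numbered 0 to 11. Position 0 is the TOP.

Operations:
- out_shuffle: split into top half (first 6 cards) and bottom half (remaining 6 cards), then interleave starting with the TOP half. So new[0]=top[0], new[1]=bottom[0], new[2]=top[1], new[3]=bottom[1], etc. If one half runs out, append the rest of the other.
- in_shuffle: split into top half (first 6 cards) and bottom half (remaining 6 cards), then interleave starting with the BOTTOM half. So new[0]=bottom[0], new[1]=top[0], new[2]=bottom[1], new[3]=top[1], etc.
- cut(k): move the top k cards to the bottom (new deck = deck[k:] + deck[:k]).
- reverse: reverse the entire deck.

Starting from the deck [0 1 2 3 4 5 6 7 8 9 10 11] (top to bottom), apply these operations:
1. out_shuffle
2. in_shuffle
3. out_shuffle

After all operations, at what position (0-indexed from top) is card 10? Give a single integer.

After op 1 (out_shuffle): [0 6 1 7 2 8 3 9 4 10 5 11]
After op 2 (in_shuffle): [3 0 9 6 4 1 10 7 5 2 11 8]
After op 3 (out_shuffle): [3 10 0 7 9 5 6 2 4 11 1 8]
Card 10 is at position 1.

Answer: 1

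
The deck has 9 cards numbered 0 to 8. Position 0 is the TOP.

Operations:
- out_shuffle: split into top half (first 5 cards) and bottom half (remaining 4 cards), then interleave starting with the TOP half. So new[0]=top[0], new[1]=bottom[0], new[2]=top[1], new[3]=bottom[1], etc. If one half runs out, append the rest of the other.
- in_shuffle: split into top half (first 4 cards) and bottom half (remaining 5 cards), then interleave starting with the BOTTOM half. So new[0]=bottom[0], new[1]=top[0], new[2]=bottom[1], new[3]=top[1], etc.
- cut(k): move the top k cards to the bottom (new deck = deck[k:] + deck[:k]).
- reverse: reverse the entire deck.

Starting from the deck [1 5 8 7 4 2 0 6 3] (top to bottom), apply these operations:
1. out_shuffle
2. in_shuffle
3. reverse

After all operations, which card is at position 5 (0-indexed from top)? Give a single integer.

Answer: 2

Derivation:
After op 1 (out_shuffle): [1 2 5 0 8 6 7 3 4]
After op 2 (in_shuffle): [8 1 6 2 7 5 3 0 4]
After op 3 (reverse): [4 0 3 5 7 2 6 1 8]
Position 5: card 2.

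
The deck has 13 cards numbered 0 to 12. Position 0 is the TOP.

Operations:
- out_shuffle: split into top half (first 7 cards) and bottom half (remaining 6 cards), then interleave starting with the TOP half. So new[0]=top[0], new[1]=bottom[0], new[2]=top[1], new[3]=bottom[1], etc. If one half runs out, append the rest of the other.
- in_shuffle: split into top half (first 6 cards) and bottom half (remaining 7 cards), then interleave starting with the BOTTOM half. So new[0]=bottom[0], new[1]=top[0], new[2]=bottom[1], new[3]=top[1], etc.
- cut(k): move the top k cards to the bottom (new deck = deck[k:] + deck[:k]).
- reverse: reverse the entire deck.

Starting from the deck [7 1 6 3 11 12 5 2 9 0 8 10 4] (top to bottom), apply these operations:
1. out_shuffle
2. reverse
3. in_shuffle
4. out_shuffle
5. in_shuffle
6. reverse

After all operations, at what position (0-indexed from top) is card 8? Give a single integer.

Answer: 6

Derivation:
After op 1 (out_shuffle): [7 2 1 9 6 0 3 8 11 10 12 4 5]
After op 2 (reverse): [5 4 12 10 11 8 3 0 6 9 1 2 7]
After op 3 (in_shuffle): [3 5 0 4 6 12 9 10 1 11 2 8 7]
After op 4 (out_shuffle): [3 10 5 1 0 11 4 2 6 8 12 7 9]
After op 5 (in_shuffle): [4 3 2 10 6 5 8 1 12 0 7 11 9]
After op 6 (reverse): [9 11 7 0 12 1 8 5 6 10 2 3 4]
Card 8 is at position 6.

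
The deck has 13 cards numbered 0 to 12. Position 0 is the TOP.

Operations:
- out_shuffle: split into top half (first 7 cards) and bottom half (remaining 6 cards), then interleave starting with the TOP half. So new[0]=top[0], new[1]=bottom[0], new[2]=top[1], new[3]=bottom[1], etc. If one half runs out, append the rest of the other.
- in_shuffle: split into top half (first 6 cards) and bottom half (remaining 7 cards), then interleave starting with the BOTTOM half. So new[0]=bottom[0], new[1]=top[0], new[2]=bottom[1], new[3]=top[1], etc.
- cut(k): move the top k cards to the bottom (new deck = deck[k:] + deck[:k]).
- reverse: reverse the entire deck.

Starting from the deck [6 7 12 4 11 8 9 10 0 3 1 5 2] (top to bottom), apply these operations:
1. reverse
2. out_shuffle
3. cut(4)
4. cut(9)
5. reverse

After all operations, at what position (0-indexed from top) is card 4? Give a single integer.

Answer: 7

Derivation:
After op 1 (reverse): [2 5 1 3 0 10 9 8 11 4 12 7 6]
After op 2 (out_shuffle): [2 8 5 11 1 4 3 12 0 7 10 6 9]
After op 3 (cut(4)): [1 4 3 12 0 7 10 6 9 2 8 5 11]
After op 4 (cut(9)): [2 8 5 11 1 4 3 12 0 7 10 6 9]
After op 5 (reverse): [9 6 10 7 0 12 3 4 1 11 5 8 2]
Card 4 is at position 7.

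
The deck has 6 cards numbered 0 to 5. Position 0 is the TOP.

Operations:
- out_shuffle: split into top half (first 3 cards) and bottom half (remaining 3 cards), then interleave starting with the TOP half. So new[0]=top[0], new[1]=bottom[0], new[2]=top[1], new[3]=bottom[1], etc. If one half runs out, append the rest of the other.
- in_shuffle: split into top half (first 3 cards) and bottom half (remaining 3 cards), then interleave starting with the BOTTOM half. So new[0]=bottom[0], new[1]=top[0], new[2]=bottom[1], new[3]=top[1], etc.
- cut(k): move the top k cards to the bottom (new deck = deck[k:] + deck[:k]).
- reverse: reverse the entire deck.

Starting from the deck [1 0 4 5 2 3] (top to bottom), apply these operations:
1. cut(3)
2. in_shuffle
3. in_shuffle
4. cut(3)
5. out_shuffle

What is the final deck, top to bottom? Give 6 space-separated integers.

After op 1 (cut(3)): [5 2 3 1 0 4]
After op 2 (in_shuffle): [1 5 0 2 4 3]
After op 3 (in_shuffle): [2 1 4 5 3 0]
After op 4 (cut(3)): [5 3 0 2 1 4]
After op 5 (out_shuffle): [5 2 3 1 0 4]

Answer: 5 2 3 1 0 4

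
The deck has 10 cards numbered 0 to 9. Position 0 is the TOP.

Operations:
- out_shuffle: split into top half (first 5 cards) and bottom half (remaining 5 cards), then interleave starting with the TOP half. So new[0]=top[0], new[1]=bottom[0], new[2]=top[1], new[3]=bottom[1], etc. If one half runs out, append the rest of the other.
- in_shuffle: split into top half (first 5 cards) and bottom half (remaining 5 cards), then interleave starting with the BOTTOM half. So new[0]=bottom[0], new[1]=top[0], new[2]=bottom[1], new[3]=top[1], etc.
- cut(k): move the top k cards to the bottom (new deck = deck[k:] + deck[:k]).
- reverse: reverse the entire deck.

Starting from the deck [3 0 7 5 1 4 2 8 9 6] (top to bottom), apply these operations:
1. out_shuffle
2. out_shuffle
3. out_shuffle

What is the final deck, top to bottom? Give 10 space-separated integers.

Answer: 3 9 8 2 4 1 5 7 0 6

Derivation:
After op 1 (out_shuffle): [3 4 0 2 7 8 5 9 1 6]
After op 2 (out_shuffle): [3 8 4 5 0 9 2 1 7 6]
After op 3 (out_shuffle): [3 9 8 2 4 1 5 7 0 6]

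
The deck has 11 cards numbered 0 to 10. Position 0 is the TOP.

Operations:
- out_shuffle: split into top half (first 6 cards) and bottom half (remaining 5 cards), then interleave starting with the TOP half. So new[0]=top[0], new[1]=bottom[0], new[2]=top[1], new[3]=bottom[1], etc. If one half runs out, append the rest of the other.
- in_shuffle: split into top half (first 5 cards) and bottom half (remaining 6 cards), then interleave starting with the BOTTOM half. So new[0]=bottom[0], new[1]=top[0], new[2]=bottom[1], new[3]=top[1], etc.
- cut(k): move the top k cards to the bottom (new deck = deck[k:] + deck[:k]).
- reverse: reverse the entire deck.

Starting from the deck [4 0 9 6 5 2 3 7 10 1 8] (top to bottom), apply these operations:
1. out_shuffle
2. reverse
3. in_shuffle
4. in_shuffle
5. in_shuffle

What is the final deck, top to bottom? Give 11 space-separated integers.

After op 1 (out_shuffle): [4 3 0 7 9 10 6 1 5 8 2]
After op 2 (reverse): [2 8 5 1 6 10 9 7 0 3 4]
After op 3 (in_shuffle): [10 2 9 8 7 5 0 1 3 6 4]
After op 4 (in_shuffle): [5 10 0 2 1 9 3 8 6 7 4]
After op 5 (in_shuffle): [9 5 3 10 8 0 6 2 7 1 4]

Answer: 9 5 3 10 8 0 6 2 7 1 4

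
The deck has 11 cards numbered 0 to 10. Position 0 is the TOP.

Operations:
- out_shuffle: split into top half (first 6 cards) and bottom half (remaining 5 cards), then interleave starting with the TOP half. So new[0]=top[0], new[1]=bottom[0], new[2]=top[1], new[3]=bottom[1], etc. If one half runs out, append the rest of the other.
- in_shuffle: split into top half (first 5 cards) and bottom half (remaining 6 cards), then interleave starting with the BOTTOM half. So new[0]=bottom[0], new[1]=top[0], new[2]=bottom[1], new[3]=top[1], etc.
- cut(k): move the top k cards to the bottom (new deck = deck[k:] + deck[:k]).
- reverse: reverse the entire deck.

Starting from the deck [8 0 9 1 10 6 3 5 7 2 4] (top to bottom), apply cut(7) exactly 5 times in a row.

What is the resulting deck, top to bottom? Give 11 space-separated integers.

After op 1 (cut(7)): [5 7 2 4 8 0 9 1 10 6 3]
After op 2 (cut(7)): [1 10 6 3 5 7 2 4 8 0 9]
After op 3 (cut(7)): [4 8 0 9 1 10 6 3 5 7 2]
After op 4 (cut(7)): [3 5 7 2 4 8 0 9 1 10 6]
After op 5 (cut(7)): [9 1 10 6 3 5 7 2 4 8 0]

Answer: 9 1 10 6 3 5 7 2 4 8 0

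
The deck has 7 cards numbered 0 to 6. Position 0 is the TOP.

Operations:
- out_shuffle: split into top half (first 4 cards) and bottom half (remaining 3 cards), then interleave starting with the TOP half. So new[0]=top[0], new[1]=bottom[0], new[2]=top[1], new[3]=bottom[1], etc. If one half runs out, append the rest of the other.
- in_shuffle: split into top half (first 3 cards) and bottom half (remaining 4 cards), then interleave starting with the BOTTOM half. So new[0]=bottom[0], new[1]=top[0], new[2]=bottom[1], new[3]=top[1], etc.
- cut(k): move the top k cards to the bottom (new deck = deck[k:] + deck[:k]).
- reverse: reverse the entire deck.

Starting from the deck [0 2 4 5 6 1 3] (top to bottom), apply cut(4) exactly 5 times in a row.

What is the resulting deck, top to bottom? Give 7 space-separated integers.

After op 1 (cut(4)): [6 1 3 0 2 4 5]
After op 2 (cut(4)): [2 4 5 6 1 3 0]
After op 3 (cut(4)): [1 3 0 2 4 5 6]
After op 4 (cut(4)): [4 5 6 1 3 0 2]
After op 5 (cut(4)): [3 0 2 4 5 6 1]

Answer: 3 0 2 4 5 6 1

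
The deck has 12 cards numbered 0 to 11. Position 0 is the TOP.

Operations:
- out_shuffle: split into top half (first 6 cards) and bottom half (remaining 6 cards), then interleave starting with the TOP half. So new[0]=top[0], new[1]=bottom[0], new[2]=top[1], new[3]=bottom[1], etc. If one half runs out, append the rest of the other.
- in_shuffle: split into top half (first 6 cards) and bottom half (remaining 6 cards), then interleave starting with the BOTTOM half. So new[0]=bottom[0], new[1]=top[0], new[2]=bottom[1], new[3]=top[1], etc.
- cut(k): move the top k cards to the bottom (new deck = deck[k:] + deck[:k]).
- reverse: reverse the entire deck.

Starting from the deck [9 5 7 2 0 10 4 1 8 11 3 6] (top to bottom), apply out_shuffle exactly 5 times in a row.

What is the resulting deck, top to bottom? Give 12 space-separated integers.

Answer: 9 3 11 8 1 4 10 0 2 7 5 6

Derivation:
After op 1 (out_shuffle): [9 4 5 1 7 8 2 11 0 3 10 6]
After op 2 (out_shuffle): [9 2 4 11 5 0 1 3 7 10 8 6]
After op 3 (out_shuffle): [9 1 2 3 4 7 11 10 5 8 0 6]
After op 4 (out_shuffle): [9 11 1 10 2 5 3 8 4 0 7 6]
After op 5 (out_shuffle): [9 3 11 8 1 4 10 0 2 7 5 6]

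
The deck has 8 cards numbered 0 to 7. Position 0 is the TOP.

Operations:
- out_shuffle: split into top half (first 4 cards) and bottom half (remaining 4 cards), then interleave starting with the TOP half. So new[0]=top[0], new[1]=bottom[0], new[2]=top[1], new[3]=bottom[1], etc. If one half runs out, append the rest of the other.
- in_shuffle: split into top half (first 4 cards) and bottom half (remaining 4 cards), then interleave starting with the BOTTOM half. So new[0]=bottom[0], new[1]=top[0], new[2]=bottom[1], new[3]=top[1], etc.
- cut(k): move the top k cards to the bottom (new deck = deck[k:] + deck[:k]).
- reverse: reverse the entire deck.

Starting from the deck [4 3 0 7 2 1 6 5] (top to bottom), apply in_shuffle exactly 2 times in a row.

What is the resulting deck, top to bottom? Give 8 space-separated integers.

Answer: 6 2 0 4 5 1 7 3

Derivation:
After op 1 (in_shuffle): [2 4 1 3 6 0 5 7]
After op 2 (in_shuffle): [6 2 0 4 5 1 7 3]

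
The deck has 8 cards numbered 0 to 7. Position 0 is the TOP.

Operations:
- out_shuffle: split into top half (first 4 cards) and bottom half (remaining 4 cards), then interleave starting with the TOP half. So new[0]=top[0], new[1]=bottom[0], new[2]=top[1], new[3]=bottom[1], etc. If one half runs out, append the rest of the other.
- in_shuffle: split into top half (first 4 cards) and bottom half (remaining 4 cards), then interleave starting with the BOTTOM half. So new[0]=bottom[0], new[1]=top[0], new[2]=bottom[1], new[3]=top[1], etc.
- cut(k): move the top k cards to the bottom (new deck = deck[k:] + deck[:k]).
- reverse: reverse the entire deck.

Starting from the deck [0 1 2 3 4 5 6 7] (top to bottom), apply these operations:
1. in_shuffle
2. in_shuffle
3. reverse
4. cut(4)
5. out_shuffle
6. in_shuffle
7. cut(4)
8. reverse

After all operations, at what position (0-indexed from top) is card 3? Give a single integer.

Answer: 4

Derivation:
After op 1 (in_shuffle): [4 0 5 1 6 2 7 3]
After op 2 (in_shuffle): [6 4 2 0 7 5 3 1]
After op 3 (reverse): [1 3 5 7 0 2 4 6]
After op 4 (cut(4)): [0 2 4 6 1 3 5 7]
After op 5 (out_shuffle): [0 1 2 3 4 5 6 7]
After op 6 (in_shuffle): [4 0 5 1 6 2 7 3]
After op 7 (cut(4)): [6 2 7 3 4 0 5 1]
After op 8 (reverse): [1 5 0 4 3 7 2 6]
Card 3 is at position 4.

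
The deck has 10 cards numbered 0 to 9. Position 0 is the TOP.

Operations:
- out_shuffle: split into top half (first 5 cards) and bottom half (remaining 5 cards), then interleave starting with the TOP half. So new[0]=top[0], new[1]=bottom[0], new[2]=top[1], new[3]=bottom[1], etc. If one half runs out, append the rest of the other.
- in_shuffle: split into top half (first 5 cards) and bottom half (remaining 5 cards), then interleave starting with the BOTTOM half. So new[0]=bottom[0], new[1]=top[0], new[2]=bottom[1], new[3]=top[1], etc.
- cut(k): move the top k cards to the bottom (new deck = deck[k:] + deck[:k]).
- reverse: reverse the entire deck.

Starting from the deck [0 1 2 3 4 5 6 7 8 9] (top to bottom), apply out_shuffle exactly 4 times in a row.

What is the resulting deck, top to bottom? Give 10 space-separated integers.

After op 1 (out_shuffle): [0 5 1 6 2 7 3 8 4 9]
After op 2 (out_shuffle): [0 7 5 3 1 8 6 4 2 9]
After op 3 (out_shuffle): [0 8 7 6 5 4 3 2 1 9]
After op 4 (out_shuffle): [0 4 8 3 7 2 6 1 5 9]

Answer: 0 4 8 3 7 2 6 1 5 9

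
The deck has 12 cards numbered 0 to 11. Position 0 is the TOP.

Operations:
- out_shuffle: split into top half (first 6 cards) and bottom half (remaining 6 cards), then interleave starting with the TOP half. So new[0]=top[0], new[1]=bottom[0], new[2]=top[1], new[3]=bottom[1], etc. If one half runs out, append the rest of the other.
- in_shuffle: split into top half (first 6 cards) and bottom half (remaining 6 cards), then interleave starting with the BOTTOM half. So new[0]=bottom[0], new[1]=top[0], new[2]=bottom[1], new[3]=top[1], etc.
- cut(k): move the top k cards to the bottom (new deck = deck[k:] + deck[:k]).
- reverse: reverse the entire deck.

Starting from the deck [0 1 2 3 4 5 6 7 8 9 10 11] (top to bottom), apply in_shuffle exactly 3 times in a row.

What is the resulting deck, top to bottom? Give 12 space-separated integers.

Answer: 4 9 1 6 11 3 8 0 5 10 2 7

Derivation:
After op 1 (in_shuffle): [6 0 7 1 8 2 9 3 10 4 11 5]
After op 2 (in_shuffle): [9 6 3 0 10 7 4 1 11 8 5 2]
After op 3 (in_shuffle): [4 9 1 6 11 3 8 0 5 10 2 7]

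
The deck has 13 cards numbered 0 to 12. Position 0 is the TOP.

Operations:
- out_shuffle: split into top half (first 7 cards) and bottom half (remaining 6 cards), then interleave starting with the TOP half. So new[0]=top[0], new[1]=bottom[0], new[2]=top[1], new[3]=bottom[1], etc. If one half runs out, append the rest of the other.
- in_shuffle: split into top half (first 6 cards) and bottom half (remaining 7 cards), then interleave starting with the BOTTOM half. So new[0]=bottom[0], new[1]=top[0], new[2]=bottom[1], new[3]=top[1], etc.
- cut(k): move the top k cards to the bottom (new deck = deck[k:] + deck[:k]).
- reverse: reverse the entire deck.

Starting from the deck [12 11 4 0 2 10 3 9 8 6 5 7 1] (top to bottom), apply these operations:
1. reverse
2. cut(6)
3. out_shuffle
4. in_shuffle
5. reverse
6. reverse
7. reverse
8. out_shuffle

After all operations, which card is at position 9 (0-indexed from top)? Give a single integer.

After op 1 (reverse): [1 7 5 6 8 9 3 10 2 0 4 11 12]
After op 2 (cut(6)): [3 10 2 0 4 11 12 1 7 5 6 8 9]
After op 3 (out_shuffle): [3 1 10 7 2 5 0 6 4 8 11 9 12]
After op 4 (in_shuffle): [0 3 6 1 4 10 8 7 11 2 9 5 12]
After op 5 (reverse): [12 5 9 2 11 7 8 10 4 1 6 3 0]
After op 6 (reverse): [0 3 6 1 4 10 8 7 11 2 9 5 12]
After op 7 (reverse): [12 5 9 2 11 7 8 10 4 1 6 3 0]
After op 8 (out_shuffle): [12 10 5 4 9 1 2 6 11 3 7 0 8]
Position 9: card 3.

Answer: 3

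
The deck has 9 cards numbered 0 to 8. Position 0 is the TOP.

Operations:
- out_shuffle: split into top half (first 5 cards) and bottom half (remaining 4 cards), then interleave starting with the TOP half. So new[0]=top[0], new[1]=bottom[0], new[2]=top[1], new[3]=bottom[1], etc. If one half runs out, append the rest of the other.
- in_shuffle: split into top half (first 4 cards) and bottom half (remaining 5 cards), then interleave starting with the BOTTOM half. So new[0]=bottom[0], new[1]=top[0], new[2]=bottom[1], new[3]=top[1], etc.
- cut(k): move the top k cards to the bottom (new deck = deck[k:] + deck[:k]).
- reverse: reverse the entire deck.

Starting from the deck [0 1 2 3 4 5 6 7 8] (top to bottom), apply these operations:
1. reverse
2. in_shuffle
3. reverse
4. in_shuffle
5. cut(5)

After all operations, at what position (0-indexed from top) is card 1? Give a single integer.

Answer: 0

Derivation:
After op 1 (reverse): [8 7 6 5 4 3 2 1 0]
After op 2 (in_shuffle): [4 8 3 7 2 6 1 5 0]
After op 3 (reverse): [0 5 1 6 2 7 3 8 4]
After op 4 (in_shuffle): [2 0 7 5 3 1 8 6 4]
After op 5 (cut(5)): [1 8 6 4 2 0 7 5 3]
Card 1 is at position 0.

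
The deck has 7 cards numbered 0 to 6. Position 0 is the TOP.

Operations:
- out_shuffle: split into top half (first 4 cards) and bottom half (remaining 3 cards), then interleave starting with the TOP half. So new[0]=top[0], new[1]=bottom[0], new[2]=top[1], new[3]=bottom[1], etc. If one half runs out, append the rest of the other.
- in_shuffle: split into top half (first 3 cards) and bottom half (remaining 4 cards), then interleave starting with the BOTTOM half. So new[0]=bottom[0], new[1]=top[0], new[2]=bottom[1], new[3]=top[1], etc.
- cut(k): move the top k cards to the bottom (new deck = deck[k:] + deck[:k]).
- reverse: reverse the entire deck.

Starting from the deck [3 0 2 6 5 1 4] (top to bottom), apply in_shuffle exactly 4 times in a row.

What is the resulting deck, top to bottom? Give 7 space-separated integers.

After op 1 (in_shuffle): [6 3 5 0 1 2 4]
After op 2 (in_shuffle): [0 6 1 3 2 5 4]
After op 3 (in_shuffle): [3 0 2 6 5 1 4]
After op 4 (in_shuffle): [6 3 5 0 1 2 4]

Answer: 6 3 5 0 1 2 4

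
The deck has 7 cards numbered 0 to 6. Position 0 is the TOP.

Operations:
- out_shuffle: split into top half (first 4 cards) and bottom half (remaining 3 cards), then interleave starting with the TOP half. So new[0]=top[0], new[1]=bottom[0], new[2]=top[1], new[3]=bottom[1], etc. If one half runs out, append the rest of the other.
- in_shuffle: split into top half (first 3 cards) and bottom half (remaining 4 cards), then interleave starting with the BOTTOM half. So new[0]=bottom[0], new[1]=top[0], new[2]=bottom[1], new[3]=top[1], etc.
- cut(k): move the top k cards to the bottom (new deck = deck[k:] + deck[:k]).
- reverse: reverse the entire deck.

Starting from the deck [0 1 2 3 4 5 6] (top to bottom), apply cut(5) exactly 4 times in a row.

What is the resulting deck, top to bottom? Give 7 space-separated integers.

Answer: 6 0 1 2 3 4 5

Derivation:
After op 1 (cut(5)): [5 6 0 1 2 3 4]
After op 2 (cut(5)): [3 4 5 6 0 1 2]
After op 3 (cut(5)): [1 2 3 4 5 6 0]
After op 4 (cut(5)): [6 0 1 2 3 4 5]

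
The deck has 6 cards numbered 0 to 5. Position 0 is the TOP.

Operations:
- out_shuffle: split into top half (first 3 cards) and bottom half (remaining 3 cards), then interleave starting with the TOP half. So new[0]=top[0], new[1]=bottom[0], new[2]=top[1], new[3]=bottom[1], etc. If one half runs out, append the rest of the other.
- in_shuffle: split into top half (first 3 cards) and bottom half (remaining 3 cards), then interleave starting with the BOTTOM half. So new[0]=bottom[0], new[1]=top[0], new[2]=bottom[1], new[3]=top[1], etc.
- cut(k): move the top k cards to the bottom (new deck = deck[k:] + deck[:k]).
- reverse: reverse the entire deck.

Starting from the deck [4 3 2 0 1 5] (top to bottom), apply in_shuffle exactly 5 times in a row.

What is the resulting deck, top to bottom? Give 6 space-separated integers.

Answer: 3 0 5 4 2 1

Derivation:
After op 1 (in_shuffle): [0 4 1 3 5 2]
After op 2 (in_shuffle): [3 0 5 4 2 1]
After op 3 (in_shuffle): [4 3 2 0 1 5]
After op 4 (in_shuffle): [0 4 1 3 5 2]
After op 5 (in_shuffle): [3 0 5 4 2 1]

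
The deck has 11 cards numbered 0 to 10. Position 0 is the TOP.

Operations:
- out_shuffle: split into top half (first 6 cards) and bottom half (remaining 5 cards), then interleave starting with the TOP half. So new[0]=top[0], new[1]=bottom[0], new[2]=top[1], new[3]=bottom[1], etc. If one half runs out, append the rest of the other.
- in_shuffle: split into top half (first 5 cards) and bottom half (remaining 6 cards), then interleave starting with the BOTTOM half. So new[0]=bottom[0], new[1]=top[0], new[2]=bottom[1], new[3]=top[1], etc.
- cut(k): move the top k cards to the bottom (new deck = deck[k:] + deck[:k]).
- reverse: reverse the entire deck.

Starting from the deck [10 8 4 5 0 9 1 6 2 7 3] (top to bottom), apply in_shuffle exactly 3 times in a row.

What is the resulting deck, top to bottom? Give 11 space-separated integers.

After op 1 (in_shuffle): [9 10 1 8 6 4 2 5 7 0 3]
After op 2 (in_shuffle): [4 9 2 10 5 1 7 8 0 6 3]
After op 3 (in_shuffle): [1 4 7 9 8 2 0 10 6 5 3]

Answer: 1 4 7 9 8 2 0 10 6 5 3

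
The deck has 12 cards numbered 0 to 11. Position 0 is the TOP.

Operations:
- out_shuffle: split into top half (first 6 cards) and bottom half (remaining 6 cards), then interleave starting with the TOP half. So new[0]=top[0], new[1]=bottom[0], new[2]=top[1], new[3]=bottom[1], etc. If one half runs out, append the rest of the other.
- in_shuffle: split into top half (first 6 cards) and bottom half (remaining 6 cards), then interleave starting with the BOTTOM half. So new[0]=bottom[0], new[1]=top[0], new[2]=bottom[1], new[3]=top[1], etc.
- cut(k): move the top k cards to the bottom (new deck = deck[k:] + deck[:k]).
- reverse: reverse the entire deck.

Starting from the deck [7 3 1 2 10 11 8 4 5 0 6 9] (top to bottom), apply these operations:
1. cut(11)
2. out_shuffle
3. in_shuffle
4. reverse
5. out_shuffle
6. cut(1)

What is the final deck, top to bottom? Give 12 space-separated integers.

Answer: 7 6 2 3 11 10 5 8 9 0 1 4

Derivation:
After op 1 (cut(11)): [9 7 3 1 2 10 11 8 4 5 0 6]
After op 2 (out_shuffle): [9 11 7 8 3 4 1 5 2 0 10 6]
After op 3 (in_shuffle): [1 9 5 11 2 7 0 8 10 3 6 4]
After op 4 (reverse): [4 6 3 10 8 0 7 2 11 5 9 1]
After op 5 (out_shuffle): [4 7 6 2 3 11 10 5 8 9 0 1]
After op 6 (cut(1)): [7 6 2 3 11 10 5 8 9 0 1 4]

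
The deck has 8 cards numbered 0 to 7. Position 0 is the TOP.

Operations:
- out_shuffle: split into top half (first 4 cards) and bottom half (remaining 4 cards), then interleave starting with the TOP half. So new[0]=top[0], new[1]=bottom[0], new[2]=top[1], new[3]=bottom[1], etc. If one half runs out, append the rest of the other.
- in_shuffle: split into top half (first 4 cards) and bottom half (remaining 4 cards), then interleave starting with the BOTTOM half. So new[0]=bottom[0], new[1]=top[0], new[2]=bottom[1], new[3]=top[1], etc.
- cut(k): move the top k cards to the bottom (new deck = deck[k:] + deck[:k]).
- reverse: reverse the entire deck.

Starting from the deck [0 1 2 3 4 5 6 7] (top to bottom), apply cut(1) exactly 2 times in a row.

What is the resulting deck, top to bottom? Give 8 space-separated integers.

After op 1 (cut(1)): [1 2 3 4 5 6 7 0]
After op 2 (cut(1)): [2 3 4 5 6 7 0 1]

Answer: 2 3 4 5 6 7 0 1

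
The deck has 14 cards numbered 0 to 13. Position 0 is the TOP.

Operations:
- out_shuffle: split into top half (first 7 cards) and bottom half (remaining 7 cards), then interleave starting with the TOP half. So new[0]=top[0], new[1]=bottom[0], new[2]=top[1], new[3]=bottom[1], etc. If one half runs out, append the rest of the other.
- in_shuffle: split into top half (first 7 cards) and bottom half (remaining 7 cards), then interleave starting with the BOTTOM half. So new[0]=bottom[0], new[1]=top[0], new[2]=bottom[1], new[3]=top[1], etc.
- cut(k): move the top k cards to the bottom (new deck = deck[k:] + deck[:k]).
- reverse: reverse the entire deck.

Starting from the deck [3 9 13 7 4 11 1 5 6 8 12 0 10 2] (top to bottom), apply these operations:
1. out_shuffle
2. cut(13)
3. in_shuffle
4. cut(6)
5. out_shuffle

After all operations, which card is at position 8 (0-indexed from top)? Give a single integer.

Answer: 10

Derivation:
After op 1 (out_shuffle): [3 5 9 6 13 8 7 12 4 0 11 10 1 2]
After op 2 (cut(13)): [2 3 5 9 6 13 8 7 12 4 0 11 10 1]
After op 3 (in_shuffle): [7 2 12 3 4 5 0 9 11 6 10 13 1 8]
After op 4 (cut(6)): [0 9 11 6 10 13 1 8 7 2 12 3 4 5]
After op 5 (out_shuffle): [0 8 9 7 11 2 6 12 10 3 13 4 1 5]
Position 8: card 10.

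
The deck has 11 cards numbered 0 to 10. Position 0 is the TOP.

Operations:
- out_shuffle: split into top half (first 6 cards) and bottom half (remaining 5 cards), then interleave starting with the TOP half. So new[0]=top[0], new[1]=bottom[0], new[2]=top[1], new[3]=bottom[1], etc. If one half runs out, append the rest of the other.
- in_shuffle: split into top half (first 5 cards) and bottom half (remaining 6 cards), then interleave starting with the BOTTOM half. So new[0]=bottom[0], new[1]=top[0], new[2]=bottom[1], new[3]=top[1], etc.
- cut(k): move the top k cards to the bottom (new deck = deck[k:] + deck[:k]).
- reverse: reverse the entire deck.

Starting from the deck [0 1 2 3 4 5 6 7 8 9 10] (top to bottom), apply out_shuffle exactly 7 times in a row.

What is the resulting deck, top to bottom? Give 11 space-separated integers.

After op 1 (out_shuffle): [0 6 1 7 2 8 3 9 4 10 5]
After op 2 (out_shuffle): [0 3 6 9 1 4 7 10 2 5 8]
After op 3 (out_shuffle): [0 7 3 10 6 2 9 5 1 8 4]
After op 4 (out_shuffle): [0 9 7 5 3 1 10 8 6 4 2]
After op 5 (out_shuffle): [0 10 9 8 7 6 5 4 3 2 1]
After op 6 (out_shuffle): [0 5 10 4 9 3 8 2 7 1 6]
After op 7 (out_shuffle): [0 8 5 2 10 7 4 1 9 6 3]

Answer: 0 8 5 2 10 7 4 1 9 6 3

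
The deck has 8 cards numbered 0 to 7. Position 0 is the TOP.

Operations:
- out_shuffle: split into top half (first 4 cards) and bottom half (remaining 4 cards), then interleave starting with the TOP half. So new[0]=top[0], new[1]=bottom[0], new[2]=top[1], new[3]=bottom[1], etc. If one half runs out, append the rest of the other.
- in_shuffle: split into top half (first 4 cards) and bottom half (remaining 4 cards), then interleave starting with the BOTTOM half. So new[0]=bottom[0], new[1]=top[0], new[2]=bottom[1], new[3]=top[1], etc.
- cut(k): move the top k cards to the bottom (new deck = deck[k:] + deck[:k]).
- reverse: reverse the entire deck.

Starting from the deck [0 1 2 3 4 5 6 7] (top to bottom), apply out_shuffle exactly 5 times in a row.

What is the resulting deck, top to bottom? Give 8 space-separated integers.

After op 1 (out_shuffle): [0 4 1 5 2 6 3 7]
After op 2 (out_shuffle): [0 2 4 6 1 3 5 7]
After op 3 (out_shuffle): [0 1 2 3 4 5 6 7]
After op 4 (out_shuffle): [0 4 1 5 2 6 3 7]
After op 5 (out_shuffle): [0 2 4 6 1 3 5 7]

Answer: 0 2 4 6 1 3 5 7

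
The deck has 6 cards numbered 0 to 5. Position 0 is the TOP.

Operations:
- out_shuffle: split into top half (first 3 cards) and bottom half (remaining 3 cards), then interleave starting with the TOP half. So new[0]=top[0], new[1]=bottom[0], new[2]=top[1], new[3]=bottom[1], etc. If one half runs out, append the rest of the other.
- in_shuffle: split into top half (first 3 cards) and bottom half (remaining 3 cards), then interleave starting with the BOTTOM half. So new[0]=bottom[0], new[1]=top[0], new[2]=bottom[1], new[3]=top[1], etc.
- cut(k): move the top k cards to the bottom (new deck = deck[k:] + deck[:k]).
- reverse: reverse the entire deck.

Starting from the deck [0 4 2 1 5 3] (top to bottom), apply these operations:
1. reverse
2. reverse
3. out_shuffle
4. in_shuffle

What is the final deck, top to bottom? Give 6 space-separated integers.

After op 1 (reverse): [3 5 1 2 4 0]
After op 2 (reverse): [0 4 2 1 5 3]
After op 3 (out_shuffle): [0 1 4 5 2 3]
After op 4 (in_shuffle): [5 0 2 1 3 4]

Answer: 5 0 2 1 3 4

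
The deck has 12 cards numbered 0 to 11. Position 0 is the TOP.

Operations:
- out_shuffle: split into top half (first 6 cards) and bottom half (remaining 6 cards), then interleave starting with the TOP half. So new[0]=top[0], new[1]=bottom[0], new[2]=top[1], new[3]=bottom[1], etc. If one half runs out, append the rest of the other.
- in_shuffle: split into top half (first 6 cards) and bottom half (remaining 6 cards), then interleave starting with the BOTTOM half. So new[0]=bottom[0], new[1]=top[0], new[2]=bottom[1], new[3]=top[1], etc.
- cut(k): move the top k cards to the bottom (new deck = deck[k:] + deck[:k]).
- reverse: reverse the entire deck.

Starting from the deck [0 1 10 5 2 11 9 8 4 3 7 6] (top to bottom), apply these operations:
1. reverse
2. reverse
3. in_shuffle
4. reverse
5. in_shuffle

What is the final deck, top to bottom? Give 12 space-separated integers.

Answer: 10 11 4 6 1 2 8 7 0 5 9 3

Derivation:
After op 1 (reverse): [6 7 3 4 8 9 11 2 5 10 1 0]
After op 2 (reverse): [0 1 10 5 2 11 9 8 4 3 7 6]
After op 3 (in_shuffle): [9 0 8 1 4 10 3 5 7 2 6 11]
After op 4 (reverse): [11 6 2 7 5 3 10 4 1 8 0 9]
After op 5 (in_shuffle): [10 11 4 6 1 2 8 7 0 5 9 3]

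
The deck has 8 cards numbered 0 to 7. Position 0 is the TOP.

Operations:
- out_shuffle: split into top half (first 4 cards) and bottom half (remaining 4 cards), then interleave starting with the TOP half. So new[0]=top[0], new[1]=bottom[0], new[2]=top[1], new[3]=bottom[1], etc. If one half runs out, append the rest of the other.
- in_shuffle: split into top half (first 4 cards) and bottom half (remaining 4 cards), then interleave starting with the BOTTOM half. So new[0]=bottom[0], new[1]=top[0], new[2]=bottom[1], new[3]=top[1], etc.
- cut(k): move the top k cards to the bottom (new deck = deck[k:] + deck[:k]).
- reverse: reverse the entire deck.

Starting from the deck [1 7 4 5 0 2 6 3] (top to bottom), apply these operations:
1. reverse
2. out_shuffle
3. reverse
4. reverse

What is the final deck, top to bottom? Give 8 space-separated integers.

After op 1 (reverse): [3 6 2 0 5 4 7 1]
After op 2 (out_shuffle): [3 5 6 4 2 7 0 1]
After op 3 (reverse): [1 0 7 2 4 6 5 3]
After op 4 (reverse): [3 5 6 4 2 7 0 1]

Answer: 3 5 6 4 2 7 0 1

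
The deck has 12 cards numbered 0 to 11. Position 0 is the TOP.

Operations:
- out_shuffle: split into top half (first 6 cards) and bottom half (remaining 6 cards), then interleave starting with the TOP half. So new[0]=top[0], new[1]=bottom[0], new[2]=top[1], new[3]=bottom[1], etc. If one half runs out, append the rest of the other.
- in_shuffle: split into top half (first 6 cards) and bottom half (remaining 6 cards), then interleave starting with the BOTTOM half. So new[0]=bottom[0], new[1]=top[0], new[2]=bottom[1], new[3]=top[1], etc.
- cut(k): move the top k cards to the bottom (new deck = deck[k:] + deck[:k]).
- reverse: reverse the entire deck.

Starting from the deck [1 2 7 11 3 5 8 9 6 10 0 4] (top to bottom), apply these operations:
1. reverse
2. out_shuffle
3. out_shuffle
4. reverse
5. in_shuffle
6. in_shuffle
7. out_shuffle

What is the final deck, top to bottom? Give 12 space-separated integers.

Answer: 5 2 9 11 10 4 1 7 6 3 0 8

Derivation:
After op 1 (reverse): [4 0 10 6 9 8 5 3 11 7 2 1]
After op 2 (out_shuffle): [4 5 0 3 10 11 6 7 9 2 8 1]
After op 3 (out_shuffle): [4 6 5 7 0 9 3 2 10 8 11 1]
After op 4 (reverse): [1 11 8 10 2 3 9 0 7 5 6 4]
After op 5 (in_shuffle): [9 1 0 11 7 8 5 10 6 2 4 3]
After op 6 (in_shuffle): [5 9 10 1 6 0 2 11 4 7 3 8]
After op 7 (out_shuffle): [5 2 9 11 10 4 1 7 6 3 0 8]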